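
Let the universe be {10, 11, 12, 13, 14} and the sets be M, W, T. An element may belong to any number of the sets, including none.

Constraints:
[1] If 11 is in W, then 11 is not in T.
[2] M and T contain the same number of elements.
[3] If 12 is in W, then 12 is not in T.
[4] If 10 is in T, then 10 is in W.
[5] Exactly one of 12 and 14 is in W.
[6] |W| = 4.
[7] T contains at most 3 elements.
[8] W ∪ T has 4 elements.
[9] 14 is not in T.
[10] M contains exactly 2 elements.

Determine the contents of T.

T = {10, 13}

From (9): 14 ∉ T.
Suppose 10 ∉ T: no assignment then satisfies all the clues, so 10 ∈ T.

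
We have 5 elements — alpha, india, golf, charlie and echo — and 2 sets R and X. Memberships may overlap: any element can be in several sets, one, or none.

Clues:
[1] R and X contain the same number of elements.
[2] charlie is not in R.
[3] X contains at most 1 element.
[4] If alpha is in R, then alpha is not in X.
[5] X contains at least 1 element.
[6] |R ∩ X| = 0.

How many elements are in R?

1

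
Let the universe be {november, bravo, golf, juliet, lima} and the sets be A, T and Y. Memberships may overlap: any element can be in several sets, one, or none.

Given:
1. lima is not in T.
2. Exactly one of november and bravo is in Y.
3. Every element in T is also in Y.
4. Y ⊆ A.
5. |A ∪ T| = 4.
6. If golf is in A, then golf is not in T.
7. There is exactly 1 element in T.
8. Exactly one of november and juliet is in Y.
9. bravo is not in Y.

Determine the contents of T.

T = {november}

From (1): lima ∉ T.
From (9): bravo ∉ Y.
(2) (exactly one): november ∈ Y.
(3) contrapositive: bravo ∉ T.
(4) with november ∈ Y: november ∈ A.
(8) (exactly one): juliet ∉ Y.
(3) contrapositive: juliet ∉ T.
Suppose november ∉ T: no assignment then satisfies all the clues, so november ∈ T.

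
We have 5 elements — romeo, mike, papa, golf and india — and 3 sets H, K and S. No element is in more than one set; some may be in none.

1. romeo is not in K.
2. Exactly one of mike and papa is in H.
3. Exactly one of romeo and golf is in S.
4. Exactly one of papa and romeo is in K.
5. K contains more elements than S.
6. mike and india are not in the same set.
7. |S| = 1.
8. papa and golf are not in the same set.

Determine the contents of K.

From (1): romeo ∉ K.
(4) (exactly one): papa ∈ K.
(8): golf ∉ K.
(2) (exactly one): mike ∈ H.
(6): india ∉ H.
Suppose india ∉ K: no assignment then satisfies all the clues, so india ∈ K.

K = {india, papa}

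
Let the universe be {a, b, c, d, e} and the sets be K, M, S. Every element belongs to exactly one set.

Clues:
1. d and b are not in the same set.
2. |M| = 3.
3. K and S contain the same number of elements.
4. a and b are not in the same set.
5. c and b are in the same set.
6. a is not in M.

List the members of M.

M = {b, c, e}

From (6): a ∉ M.
Suppose b ∉ M: no assignment then satisfies all the clues, so b ∈ M.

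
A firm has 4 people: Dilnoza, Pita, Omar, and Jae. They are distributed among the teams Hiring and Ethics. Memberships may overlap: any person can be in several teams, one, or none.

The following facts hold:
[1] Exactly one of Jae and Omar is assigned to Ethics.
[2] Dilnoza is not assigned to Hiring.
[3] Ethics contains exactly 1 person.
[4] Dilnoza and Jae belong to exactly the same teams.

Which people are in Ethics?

Ethics = {Omar}

From (2): Dilnoza ∉ Hiring.
(4): Jae matches Dilnoza: Jae ∉ Hiring.
Suppose Dilnoza ∈ Ethics: no assignment then satisfies all the clues, so Dilnoza ∉ Ethics.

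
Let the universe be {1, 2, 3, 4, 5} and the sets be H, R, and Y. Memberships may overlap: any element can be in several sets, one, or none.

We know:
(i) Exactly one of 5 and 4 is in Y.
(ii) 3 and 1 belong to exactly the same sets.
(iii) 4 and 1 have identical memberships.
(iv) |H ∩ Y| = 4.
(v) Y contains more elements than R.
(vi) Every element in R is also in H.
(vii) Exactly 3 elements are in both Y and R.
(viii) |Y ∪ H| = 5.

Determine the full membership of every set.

H = {1, 2, 3, 4, 5}; R = {1, 3, 4}; Y = {1, 2, 3, 4}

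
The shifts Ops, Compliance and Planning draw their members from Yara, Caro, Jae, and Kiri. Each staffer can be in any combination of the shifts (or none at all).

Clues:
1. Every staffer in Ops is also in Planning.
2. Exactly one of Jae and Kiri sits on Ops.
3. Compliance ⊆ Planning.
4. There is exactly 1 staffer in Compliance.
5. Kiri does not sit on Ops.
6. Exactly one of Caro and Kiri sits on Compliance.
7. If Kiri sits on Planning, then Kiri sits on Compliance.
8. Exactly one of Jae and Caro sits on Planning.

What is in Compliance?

Compliance = {Kiri}

From (5): Kiri ∉ Ops.
(2) (exactly one): Jae ∈ Ops.
(1) with Jae ∈ Ops: Jae ∈ Planning.
(8) (exactly one): Caro ∉ Planning.
(1) contrapositive: Caro ∉ Ops.
(3) contrapositive: Caro ∉ Compliance.
(6) (exactly one): Kiri ∈ Compliance.
(3) with Kiri ∈ Compliance: Kiri ∈ Planning.
(4): Compliance already has 1, so the rest are out.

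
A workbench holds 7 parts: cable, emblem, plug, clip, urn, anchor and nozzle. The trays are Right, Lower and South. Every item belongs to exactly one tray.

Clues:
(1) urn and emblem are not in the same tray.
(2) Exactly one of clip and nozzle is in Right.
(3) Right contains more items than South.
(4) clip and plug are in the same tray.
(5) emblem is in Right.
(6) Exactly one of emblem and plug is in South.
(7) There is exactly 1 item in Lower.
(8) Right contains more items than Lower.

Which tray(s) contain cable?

cable: Right

From (5): emblem ∈ Right.
(1): urn ∉ Right.
(6) (exactly one): plug ∈ South.
(4): clip matches plug: clip ∉ Right.
(4): clip matches plug: clip ∉ Lower.
(4): clip matches plug: clip ∈ South.
(2) (exactly one): nozzle ∈ Right.
Suppose cable ∉ Right: no assignment then satisfies all the clues, so cable ∈ Right.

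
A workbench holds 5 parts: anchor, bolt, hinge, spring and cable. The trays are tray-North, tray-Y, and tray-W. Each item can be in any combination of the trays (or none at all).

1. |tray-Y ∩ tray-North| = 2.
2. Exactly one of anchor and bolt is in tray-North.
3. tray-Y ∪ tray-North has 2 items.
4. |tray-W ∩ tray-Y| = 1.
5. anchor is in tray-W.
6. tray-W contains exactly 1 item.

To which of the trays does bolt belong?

bolt: none

From (5): anchor ∈ tray-W.
(6): tray-W already has 1, so the rest are out.
Suppose bolt ∈ tray-North: no assignment then satisfies all the clues, so bolt ∉ tray-North.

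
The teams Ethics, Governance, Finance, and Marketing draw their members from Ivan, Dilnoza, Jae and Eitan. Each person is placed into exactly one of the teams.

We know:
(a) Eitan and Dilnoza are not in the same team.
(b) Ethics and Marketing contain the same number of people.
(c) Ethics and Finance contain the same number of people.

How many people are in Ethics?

1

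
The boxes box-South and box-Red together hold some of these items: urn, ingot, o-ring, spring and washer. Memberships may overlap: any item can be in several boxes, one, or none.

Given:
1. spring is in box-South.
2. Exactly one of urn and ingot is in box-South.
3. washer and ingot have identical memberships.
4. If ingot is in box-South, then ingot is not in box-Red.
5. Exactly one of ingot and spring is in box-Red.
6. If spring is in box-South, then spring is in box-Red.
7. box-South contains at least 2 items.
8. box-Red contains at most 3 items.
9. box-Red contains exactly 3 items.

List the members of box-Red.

From (1): spring ∈ box-South.
(6): spring ∈ box-Red.
(5) (exactly one): ingot ∉ box-Red.
(3): washer matches ingot: washer ∉ box-Red.
(9): only 3 candidates remain for box-Red, so all are in.

box-Red = {o-ring, spring, urn}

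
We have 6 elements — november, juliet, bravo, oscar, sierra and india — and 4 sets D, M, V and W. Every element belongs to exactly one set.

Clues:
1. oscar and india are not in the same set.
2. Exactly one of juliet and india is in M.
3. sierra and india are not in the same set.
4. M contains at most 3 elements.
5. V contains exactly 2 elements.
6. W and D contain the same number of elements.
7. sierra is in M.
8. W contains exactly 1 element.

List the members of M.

M = {juliet, sierra}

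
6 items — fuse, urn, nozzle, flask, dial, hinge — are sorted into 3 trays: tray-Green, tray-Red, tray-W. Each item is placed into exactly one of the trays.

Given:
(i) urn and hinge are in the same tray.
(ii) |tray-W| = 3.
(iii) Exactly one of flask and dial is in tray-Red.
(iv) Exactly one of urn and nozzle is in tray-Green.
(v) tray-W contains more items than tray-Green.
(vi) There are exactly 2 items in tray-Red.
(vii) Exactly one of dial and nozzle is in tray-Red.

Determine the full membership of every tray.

tray-Green = {nozzle}; tray-Red = {dial, fuse}; tray-W = {flask, hinge, urn}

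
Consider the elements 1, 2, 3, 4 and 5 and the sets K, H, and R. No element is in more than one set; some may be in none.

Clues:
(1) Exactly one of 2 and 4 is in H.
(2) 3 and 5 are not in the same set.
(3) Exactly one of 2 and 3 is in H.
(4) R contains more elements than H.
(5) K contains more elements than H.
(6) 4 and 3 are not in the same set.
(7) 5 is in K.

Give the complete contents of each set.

K = {4, 5}; H = {2}; R = {1, 3}

From (7): 5 ∈ K.
(2): 3 ∉ K.
Suppose 1 ∈ K: no assignment then satisfies all the clues, so 1 ∉ K.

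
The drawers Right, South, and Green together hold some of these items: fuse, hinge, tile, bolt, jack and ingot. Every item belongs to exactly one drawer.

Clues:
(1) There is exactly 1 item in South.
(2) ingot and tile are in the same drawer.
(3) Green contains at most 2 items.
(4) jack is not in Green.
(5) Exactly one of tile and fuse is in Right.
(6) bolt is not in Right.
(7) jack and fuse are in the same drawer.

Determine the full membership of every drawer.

Right = {fuse, hinge, jack}; South = {bolt}; Green = {ingot, tile}

From (4): jack ∉ Green.
From (6): bolt ∉ Right.
(7): fuse matches jack: fuse ∉ Green.
Suppose fuse ∉ Right: no assignment then satisfies all the clues, so fuse ∈ Right.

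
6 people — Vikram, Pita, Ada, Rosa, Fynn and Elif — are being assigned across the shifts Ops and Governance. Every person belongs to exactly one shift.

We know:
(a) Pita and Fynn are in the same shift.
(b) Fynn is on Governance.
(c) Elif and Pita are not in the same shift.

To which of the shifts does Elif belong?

Elif: Ops

From (b): Fynn ∈ Governance.
(a): Pita matches Fynn: Pita ∉ Ops.
(a): Pita matches Fynn: Pita ∈ Governance.
(c): Elif ∉ Governance.
Only one shift left: Elif ∈ Ops.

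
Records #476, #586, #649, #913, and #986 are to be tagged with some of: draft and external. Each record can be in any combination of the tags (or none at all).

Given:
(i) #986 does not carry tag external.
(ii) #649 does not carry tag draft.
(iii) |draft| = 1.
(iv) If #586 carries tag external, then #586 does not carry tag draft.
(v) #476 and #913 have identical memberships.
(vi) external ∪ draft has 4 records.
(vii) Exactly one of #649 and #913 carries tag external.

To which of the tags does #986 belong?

#986: draft

From (i): #986 ∉ external.
From (ii): #649 ∉ draft.
Suppose #986 ∉ draft: no assignment then satisfies all the clues, so #986 ∈ draft.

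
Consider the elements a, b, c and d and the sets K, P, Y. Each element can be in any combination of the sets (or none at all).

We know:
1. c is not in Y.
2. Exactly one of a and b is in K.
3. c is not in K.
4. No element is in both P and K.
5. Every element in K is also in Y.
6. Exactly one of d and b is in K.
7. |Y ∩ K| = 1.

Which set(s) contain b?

b: K, Y

From (1): c ∉ Y.
From (3): c ∉ K.
Suppose b ∉ K: no assignment then satisfies all the clues, so b ∈ K.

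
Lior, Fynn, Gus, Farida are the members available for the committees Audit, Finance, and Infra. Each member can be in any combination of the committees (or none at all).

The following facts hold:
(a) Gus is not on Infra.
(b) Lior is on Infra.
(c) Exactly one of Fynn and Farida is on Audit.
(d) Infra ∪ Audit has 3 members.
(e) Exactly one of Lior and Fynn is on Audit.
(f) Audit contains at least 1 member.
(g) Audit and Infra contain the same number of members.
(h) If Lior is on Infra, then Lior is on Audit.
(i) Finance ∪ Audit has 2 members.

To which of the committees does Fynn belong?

Fynn: Infra

From (a): Gus ∉ Infra.
From (b): Lior ∈ Infra.
(h): Lior ∈ Audit.
(e) (exactly one): Fynn ∉ Audit.
(c) (exactly one): Farida ∈ Audit.
Suppose Fynn ∈ Finance: no assignment then satisfies all the clues, so Fynn ∉ Finance.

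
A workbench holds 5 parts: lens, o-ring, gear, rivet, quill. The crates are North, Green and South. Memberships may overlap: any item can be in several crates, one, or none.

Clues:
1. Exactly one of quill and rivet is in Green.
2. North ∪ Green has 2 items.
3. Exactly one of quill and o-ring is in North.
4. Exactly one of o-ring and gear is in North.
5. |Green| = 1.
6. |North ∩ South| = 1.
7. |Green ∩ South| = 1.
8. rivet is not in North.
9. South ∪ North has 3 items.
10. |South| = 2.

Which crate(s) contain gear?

gear: North

From (8): rivet ∉ North.
Suppose gear ∉ North: no assignment then satisfies all the clues, so gear ∈ North.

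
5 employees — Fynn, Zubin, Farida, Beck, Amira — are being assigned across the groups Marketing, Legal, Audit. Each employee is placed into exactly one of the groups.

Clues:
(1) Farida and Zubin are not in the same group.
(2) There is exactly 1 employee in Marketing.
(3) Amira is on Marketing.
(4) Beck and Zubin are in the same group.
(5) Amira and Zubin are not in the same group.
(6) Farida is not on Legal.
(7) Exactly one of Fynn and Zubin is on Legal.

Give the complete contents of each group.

Marketing = {Amira}; Legal = {Beck, Zubin}; Audit = {Farida, Fynn}

From (3): Amira ∈ Marketing.
From (6): Farida ∉ Legal.
(2): Marketing already has 1, so the rest are out.
Only one group left: Farida ∈ Audit.
(1): Zubin ∉ Audit.
(4): Beck matches Zubin: Beck ∉ Audit.
Only one group left: Zubin ∈ Legal.
Only one group left: Beck ∈ Legal.
(7) (exactly one): Fynn ∉ Legal.
Only one group left: Fynn ∈ Audit.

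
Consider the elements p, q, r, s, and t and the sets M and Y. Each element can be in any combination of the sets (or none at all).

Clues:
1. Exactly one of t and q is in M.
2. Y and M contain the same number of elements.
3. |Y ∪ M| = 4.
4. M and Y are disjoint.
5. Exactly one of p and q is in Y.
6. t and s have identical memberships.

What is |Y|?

2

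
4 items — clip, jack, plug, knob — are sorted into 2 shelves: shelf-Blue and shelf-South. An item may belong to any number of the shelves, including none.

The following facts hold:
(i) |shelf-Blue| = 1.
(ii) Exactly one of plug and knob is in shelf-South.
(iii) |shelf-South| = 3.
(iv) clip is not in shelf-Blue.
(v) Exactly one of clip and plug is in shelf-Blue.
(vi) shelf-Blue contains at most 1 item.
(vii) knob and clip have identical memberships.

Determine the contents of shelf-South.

shelf-South = {clip, jack, knob}

From (iv): clip ∉ shelf-Blue.
(v) (exactly one): plug ∈ shelf-Blue.
(vi): shelf-Blue already has 1, so the rest are out.
Suppose clip ∉ shelf-South: no assignment then satisfies all the clues, so clip ∈ shelf-South.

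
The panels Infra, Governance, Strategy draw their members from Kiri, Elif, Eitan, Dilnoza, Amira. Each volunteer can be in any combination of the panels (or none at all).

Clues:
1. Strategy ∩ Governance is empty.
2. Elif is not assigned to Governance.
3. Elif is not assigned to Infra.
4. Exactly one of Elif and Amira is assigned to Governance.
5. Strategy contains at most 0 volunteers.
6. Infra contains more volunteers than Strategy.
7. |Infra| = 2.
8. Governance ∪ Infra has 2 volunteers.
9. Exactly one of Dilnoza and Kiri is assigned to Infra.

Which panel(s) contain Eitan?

Eitan: none

From (2): Elif ∉ Governance.
From (3): Elif ∉ Infra.
(4) (exactly one): Amira ∈ Governance.
(5): Strategy already has 0, so the rest are out.
Suppose Eitan ∈ Infra: no assignment then satisfies all the clues, so Eitan ∉ Infra.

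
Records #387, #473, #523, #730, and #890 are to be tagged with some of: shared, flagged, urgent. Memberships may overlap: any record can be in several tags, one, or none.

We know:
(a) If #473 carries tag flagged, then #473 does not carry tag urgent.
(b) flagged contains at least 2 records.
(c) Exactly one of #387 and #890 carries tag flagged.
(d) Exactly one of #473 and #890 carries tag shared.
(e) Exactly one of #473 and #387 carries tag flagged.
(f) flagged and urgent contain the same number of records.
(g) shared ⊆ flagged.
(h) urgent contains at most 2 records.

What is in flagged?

flagged = {#473, #890}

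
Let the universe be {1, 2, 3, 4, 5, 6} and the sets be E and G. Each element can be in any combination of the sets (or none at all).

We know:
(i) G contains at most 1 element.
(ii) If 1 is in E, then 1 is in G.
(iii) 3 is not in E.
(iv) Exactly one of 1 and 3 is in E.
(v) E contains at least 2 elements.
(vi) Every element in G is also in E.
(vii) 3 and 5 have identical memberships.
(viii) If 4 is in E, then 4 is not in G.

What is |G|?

1

From (iii): 3 ∉ E.
(iv) (exactly one): 1 ∈ E.
(vi) contrapositive: 3 ∉ G.
(vii): 5 matches 3: 5 ∉ E.
(vii): 5 matches 3: 5 ∉ G.
(ii): 1 ∈ G.
(i): G already has 1, so the rest are out.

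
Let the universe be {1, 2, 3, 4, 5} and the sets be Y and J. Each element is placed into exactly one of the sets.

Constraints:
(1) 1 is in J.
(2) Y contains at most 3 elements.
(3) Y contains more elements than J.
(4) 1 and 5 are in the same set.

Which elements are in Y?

Y = {2, 3, 4}

From (1): 1 ∈ J.
(4): 5 matches 1: 5 ∉ Y.
(4): 5 matches 1: 5 ∈ J.
Suppose 2 ∉ Y: no assignment then satisfies all the clues, so 2 ∈ Y.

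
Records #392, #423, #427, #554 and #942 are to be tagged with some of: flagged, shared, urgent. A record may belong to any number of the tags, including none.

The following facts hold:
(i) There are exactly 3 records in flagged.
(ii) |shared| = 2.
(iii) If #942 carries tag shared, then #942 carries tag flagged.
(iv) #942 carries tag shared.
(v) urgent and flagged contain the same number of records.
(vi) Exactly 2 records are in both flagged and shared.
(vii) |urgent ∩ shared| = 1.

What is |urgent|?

3

From (iv): #942 ∈ shared.
(iii): #942 ∈ flagged.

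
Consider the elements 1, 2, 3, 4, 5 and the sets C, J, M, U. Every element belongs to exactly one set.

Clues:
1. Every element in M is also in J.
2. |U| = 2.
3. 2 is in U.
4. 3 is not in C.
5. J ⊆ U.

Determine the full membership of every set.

From (3): 2 ∈ U.
From (4): 3 ∉ C.
Suppose 1 ∉ C: no assignment then satisfies all the clues, so 1 ∈ C.

C = {1, 4, 5}; J = {}; M = {}; U = {2, 3}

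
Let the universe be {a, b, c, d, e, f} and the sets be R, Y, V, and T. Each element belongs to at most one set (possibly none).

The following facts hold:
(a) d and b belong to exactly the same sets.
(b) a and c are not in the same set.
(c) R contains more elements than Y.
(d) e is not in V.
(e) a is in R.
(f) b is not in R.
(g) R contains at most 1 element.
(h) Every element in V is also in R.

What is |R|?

1

From (d): e ∉ V.
From (e): a ∈ R.
From (f): b ∉ R.
(a): d matches b: d ∉ R.
(b): c ∉ R.
(g): R already has 1, so the rest are out.
(h) contrapositive: b ∉ V.
(h) contrapositive: c ∉ V.
(h) contrapositive: d ∉ V.
(h) contrapositive: f ∉ V.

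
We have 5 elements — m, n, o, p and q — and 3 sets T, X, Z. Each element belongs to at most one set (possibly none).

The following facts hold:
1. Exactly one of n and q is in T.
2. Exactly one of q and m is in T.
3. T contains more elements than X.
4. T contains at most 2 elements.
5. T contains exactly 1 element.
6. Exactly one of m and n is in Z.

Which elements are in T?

T = {q}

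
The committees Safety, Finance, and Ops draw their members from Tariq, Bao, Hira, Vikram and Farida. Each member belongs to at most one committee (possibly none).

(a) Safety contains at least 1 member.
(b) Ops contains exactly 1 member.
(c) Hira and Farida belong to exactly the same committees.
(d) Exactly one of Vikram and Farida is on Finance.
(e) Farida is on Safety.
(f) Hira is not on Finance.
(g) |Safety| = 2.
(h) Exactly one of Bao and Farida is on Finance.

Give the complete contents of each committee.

From (e): Farida ∈ Safety.
From (f): Hira ∉ Finance.
(c): Hira matches Farida: Hira ∈ Safety.
(d) (exactly one): Vikram ∈ Finance.
(g): Safety already has 2, so the rest are out.
(h) (exactly one): Bao ∈ Finance.
(b): only 1 candidates remain for Ops, so all are in.

Safety = {Farida, Hira}; Finance = {Bao, Vikram}; Ops = {Tariq}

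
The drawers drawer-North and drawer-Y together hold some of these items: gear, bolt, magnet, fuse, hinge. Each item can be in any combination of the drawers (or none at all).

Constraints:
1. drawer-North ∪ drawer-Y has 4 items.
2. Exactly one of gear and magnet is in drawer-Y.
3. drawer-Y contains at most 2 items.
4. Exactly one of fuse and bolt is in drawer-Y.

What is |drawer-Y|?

2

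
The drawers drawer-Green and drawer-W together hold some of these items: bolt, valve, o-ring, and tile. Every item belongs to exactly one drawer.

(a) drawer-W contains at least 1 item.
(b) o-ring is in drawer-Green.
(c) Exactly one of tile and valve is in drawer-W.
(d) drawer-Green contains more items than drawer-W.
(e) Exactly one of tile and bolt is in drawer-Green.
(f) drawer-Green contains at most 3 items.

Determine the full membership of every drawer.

drawer-Green = {bolt, o-ring, valve}; drawer-W = {tile}

From (b): o-ring ∈ drawer-Green.
Suppose bolt ∉ drawer-Green: no assignment then satisfies all the clues, so bolt ∈ drawer-Green.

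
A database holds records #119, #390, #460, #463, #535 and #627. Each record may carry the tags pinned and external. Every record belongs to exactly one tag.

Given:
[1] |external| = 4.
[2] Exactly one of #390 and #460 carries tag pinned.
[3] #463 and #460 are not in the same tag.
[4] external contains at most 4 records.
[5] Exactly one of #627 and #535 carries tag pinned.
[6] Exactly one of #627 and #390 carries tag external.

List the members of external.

external = {#119, #390, #463, #535}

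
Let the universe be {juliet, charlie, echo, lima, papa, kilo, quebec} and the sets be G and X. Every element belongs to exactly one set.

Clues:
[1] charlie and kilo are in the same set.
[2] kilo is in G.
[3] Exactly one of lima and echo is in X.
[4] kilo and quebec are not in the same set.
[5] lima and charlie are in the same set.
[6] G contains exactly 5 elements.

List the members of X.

From (2): kilo ∈ G.
(1): charlie matches kilo: charlie ∈ G.
(4): quebec ∉ G.
(5): lima matches charlie: lima ∈ G.
Only one set left: quebec ∈ X.
(3) (exactly one): echo ∈ X.
(6): only 5 candidates remain for G, so all are in.

X = {echo, quebec}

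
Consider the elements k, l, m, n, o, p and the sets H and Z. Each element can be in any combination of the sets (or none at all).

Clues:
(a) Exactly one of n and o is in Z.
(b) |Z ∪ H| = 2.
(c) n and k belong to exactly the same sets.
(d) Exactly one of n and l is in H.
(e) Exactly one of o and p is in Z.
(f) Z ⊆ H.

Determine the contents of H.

H = {l, o}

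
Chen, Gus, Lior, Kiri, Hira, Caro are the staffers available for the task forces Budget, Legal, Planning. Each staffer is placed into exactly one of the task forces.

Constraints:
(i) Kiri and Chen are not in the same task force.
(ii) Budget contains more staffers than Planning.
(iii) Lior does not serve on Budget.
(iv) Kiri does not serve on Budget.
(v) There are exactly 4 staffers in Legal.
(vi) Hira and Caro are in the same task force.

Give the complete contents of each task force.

Budget = {Chen, Gus}; Legal = {Caro, Hira, Kiri, Lior}; Planning = {}

From (iii): Lior ∉ Budget.
From (iv): Kiri ∉ Budget.
Suppose Chen ∉ Budget: no assignment then satisfies all the clues, so Chen ∈ Budget.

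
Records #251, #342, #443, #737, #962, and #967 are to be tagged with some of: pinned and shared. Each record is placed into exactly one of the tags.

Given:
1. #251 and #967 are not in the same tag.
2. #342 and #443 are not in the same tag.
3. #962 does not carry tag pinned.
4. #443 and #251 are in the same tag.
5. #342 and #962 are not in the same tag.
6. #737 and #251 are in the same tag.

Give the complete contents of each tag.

pinned = {#342, #967}; shared = {#251, #443, #737, #962}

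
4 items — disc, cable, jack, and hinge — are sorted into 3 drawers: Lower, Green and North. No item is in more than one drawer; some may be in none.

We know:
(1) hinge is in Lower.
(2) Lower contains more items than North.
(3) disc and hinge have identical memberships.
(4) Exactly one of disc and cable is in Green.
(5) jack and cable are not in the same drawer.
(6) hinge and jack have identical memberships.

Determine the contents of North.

From (1): hinge ∈ Lower.
(3): disc matches hinge: disc ∈ Lower.
(4) (exactly one): cable ∈ Green.
(5): jack ∉ Green.
(6): jack matches hinge: jack ∈ Lower.

North = {}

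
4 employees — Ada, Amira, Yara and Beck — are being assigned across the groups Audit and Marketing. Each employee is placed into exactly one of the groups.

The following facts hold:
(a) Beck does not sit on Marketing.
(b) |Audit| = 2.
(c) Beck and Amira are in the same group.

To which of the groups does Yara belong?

Yara: Marketing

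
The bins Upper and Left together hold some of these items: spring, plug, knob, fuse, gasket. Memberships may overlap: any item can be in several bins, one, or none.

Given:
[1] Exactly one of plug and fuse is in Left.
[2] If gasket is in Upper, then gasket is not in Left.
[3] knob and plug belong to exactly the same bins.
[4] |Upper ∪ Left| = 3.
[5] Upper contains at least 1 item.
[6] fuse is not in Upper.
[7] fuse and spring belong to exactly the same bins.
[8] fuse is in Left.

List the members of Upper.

Upper = {gasket}

From (6): fuse ∉ Upper.
From (8): fuse ∈ Left.
(1) (exactly one): plug ∉ Left.
(3): knob matches plug: knob ∉ Left.
(7): spring matches fuse: spring ∉ Upper.
(7): spring matches fuse: spring ∈ Left.
Suppose plug ∈ Upper: no assignment then satisfies all the clues, so plug ∉ Upper.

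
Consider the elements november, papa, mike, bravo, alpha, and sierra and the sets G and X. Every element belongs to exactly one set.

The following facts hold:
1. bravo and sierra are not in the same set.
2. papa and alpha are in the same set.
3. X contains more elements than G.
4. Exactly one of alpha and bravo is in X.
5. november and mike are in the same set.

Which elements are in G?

G = {bravo}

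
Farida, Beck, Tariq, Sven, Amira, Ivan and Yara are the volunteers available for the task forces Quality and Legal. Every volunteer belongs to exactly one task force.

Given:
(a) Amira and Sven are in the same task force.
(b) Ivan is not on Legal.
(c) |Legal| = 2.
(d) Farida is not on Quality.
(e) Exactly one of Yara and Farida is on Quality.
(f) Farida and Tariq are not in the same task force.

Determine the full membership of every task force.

Quality = {Amira, Ivan, Sven, Tariq, Yara}; Legal = {Beck, Farida}

From (b): Ivan ∉ Legal.
From (d): Farida ∉ Quality.
(e) (exactly one): Yara ∈ Quality.
Only one task force left: Farida ∈ Legal.
Only one task force left: Ivan ∈ Quality.
(f): Tariq ∉ Legal.
Only one task force left: Tariq ∈ Quality.
Suppose Beck ∈ Quality: no assignment then satisfies all the clues, so Beck ∉ Quality.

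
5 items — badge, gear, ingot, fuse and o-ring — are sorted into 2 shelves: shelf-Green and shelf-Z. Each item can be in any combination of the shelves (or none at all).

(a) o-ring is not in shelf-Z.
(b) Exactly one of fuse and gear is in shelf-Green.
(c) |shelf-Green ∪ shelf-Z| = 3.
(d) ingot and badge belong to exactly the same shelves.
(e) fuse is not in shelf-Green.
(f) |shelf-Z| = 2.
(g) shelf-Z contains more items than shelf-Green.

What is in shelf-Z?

shelf-Z = {badge, ingot}

From (a): o-ring ∉ shelf-Z.
From (e): fuse ∉ shelf-Green.
(b) (exactly one): gear ∈ shelf-Green.
Suppose badge ∉ shelf-Z: no assignment then satisfies all the clues, so badge ∈ shelf-Z.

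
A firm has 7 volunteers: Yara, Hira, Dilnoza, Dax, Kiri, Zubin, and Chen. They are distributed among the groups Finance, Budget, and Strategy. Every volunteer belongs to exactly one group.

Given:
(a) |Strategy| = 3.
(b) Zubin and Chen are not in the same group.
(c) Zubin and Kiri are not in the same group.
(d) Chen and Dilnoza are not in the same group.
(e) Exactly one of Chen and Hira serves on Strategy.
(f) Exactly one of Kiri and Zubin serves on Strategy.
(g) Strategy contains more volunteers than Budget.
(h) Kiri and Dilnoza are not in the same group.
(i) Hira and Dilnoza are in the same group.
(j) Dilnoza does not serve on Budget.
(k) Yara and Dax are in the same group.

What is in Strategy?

Strategy = {Dilnoza, Hira, Zubin}

From (j): Dilnoza ∉ Budget.
(i): Hira matches Dilnoza: Hira ∉ Budget.
Suppose Yara ∈ Strategy: no assignment then satisfies all the clues, so Yara ∉ Strategy.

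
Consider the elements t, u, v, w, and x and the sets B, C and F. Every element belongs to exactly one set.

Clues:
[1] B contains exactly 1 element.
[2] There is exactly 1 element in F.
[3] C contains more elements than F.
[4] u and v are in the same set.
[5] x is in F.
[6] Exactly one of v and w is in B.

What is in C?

C = {t, u, v}

From (5): x ∈ F.
(2): F already has 1, so the rest are out.
Suppose t ∉ C: no assignment then satisfies all the clues, so t ∈ C.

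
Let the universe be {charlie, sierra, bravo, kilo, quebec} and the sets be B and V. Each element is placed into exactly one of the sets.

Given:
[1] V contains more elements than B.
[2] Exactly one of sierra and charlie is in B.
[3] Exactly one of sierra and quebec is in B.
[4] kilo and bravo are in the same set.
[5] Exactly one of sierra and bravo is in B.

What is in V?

V = {bravo, charlie, kilo, quebec}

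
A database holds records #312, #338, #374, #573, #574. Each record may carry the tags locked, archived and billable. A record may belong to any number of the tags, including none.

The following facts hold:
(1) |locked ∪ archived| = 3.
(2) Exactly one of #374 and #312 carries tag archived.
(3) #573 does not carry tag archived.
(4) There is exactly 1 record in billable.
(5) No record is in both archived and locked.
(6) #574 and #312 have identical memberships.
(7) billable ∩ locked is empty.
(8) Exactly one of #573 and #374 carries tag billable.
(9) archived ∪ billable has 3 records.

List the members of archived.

archived = {#312, #574}

From (3): #573 ∉ archived.
Suppose #312 ∉ archived: no assignment then satisfies all the clues, so #312 ∈ archived.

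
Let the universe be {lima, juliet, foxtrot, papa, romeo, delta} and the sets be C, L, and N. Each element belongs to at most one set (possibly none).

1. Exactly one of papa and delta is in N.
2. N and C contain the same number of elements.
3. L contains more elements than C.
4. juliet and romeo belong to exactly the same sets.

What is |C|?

1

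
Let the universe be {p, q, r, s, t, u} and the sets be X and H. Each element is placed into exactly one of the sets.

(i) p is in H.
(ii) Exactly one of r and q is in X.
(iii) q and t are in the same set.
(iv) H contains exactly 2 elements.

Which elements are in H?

H = {p, r}

From (i): p ∈ H.
Suppose q ∈ H: no assignment then satisfies all the clues, so q ∉ H.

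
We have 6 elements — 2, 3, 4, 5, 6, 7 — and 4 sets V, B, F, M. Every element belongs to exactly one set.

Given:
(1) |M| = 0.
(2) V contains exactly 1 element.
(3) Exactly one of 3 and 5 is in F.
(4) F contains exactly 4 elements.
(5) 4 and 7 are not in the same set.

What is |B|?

1

(1): M already has 0, so the rest are out.
Suppose 2 ∈ V: no assignment then satisfies all the clues, so 2 ∉ V.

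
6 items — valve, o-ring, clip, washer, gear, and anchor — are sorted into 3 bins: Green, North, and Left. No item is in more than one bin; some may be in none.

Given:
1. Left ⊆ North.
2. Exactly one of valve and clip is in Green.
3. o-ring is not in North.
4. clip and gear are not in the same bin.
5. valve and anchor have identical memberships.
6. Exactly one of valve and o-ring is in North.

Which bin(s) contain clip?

From (3): o-ring ∉ North.
(1) contrapositive: o-ring ∉ Left.
(6) (exactly one): valve ∈ North.
(2) (exactly one): clip ∈ Green.
(4): gear ∉ Green.
(5): anchor matches valve: anchor ∉ Green.
(5): anchor matches valve: anchor ∈ North.

clip: Green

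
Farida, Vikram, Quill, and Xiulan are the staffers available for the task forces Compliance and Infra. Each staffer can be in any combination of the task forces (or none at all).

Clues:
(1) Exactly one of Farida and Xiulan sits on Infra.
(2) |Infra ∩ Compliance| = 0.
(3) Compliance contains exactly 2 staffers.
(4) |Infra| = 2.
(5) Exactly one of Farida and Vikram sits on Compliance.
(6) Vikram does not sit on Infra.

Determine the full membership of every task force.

Compliance = {Vikram, Xiulan}; Infra = {Farida, Quill}

From (6): Vikram ∉ Infra.
Suppose Farida ∈ Compliance: no assignment then satisfies all the clues, so Farida ∉ Compliance.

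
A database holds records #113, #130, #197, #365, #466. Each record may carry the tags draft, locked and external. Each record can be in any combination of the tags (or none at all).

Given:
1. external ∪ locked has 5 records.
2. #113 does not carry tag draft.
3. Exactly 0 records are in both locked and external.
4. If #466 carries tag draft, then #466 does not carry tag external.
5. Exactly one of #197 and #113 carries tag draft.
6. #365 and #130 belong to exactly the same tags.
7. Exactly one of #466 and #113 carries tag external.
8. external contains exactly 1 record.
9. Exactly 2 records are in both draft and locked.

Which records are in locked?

locked = {#130, #197, #365, #466}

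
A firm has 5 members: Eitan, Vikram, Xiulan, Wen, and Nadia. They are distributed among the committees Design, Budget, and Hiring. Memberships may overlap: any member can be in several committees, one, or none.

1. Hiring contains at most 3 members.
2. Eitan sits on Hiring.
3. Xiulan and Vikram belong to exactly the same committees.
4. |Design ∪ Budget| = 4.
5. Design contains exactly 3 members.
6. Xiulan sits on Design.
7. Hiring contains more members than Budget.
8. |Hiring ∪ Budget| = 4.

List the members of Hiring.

Hiring = {Eitan, Vikram, Xiulan}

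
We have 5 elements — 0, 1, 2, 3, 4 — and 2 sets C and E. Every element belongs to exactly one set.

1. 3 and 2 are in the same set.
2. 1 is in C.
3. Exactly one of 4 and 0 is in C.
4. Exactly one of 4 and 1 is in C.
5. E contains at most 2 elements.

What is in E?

From (2): 1 ∈ C.
(4) (exactly one): 4 ∉ C.
Only one set left: 4 ∈ E.
(3) (exactly one): 0 ∈ C.
Suppose 2 ∈ E: no assignment then satisfies all the clues, so 2 ∉ E.

E = {4}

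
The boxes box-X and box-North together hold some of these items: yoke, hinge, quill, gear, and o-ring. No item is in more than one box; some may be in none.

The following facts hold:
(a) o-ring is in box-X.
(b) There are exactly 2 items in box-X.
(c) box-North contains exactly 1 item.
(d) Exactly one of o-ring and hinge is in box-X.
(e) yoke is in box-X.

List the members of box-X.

box-X = {o-ring, yoke}

From (a): o-ring ∈ box-X.
From (e): yoke ∈ box-X.
(b): box-X already has 2, so the rest are out.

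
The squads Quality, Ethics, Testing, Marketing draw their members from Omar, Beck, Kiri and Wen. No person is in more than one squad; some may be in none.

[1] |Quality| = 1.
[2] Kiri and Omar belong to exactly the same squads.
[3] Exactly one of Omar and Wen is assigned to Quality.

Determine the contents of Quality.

Quality = {Wen}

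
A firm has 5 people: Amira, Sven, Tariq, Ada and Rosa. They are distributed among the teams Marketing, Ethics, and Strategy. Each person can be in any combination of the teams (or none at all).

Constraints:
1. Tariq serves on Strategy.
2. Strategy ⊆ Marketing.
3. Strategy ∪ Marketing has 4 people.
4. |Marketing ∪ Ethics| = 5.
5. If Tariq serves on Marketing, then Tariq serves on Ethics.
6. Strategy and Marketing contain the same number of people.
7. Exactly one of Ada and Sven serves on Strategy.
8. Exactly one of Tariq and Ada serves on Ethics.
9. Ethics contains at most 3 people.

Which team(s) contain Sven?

Sven: Ethics

From (1): Tariq ∈ Strategy.
(2) with Tariq ∈ Strategy: Tariq ∈ Marketing.
(5): Tariq ∈ Ethics.
(8) (exactly one): Ada ∉ Ethics.
Suppose Sven ∈ Marketing: no assignment then satisfies all the clues, so Sven ∉ Marketing.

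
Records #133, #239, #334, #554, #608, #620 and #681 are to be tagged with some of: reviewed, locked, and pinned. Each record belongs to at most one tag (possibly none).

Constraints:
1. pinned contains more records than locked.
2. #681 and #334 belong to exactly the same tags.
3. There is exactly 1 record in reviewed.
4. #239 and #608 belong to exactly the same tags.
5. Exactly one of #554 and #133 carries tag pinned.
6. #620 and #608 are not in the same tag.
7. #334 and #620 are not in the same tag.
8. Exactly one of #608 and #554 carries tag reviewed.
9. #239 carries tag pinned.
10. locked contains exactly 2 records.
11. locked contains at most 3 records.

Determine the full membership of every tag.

reviewed = {#554}; locked = {#334, #681}; pinned = {#133, #239, #608}

From (9): #239 ∈ pinned.
(4): #608 matches #239: #608 ∉ reviewed.
(4): #608 matches #239: #608 ∉ locked.
(4): #608 matches #239: #608 ∈ pinned.
(6): #620 ∉ pinned.
(8) (exactly one): #554 ∈ reviewed.
(3): reviewed already has 1, so the rest are out.
(5) (exactly one): #133 ∈ pinned.
Suppose #334 ∉ locked: no assignment then satisfies all the clues, so #334 ∈ locked.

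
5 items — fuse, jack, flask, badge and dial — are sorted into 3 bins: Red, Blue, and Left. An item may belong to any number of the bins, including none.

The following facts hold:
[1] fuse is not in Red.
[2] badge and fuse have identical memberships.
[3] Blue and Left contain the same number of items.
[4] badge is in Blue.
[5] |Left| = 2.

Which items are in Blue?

Blue = {badge, fuse}

From (1): fuse ∉ Red.
From (4): badge ∈ Blue.
(2): badge matches fuse: badge ∉ Red.
(2): fuse matches badge: fuse ∈ Blue.
Suppose jack ∈ Blue: no assignment then satisfies all the clues, so jack ∉ Blue.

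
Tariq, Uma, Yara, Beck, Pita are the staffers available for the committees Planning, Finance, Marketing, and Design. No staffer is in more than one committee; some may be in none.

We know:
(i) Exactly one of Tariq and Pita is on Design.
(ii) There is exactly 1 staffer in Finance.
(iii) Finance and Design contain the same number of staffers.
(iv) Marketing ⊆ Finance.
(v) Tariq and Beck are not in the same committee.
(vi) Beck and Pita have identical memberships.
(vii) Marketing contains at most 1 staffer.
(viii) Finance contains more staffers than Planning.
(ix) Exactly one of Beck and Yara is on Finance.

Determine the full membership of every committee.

Planning = {}; Finance = {Yara}; Marketing = {}; Design = {Tariq}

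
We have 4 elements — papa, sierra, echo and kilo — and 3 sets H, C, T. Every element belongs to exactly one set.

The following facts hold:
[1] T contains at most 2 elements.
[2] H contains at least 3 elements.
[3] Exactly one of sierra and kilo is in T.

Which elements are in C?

C = {}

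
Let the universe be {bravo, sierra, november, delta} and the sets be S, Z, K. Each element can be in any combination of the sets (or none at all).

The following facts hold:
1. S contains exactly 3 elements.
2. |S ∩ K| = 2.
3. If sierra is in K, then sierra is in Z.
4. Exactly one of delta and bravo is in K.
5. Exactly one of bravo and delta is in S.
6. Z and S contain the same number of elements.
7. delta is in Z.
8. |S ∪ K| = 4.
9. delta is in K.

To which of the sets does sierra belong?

sierra: K, S, Z

From (7): delta ∈ Z.
From (9): delta ∈ K.
(4) (exactly one): bravo ∉ K.
Suppose sierra ∉ S: no assignment then satisfies all the clues, so sierra ∈ S.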